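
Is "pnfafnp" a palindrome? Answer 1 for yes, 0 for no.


Input: pnfafnp
Reversed: pnfafnp
  Compare pos 0 ('p') with pos 6 ('p'): match
  Compare pos 1 ('n') with pos 5 ('n'): match
  Compare pos 2 ('f') with pos 4 ('f'): match
Result: palindrome

1


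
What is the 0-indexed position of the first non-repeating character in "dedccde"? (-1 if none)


Input: dedccde
Character frequencies:
  'c': 2
  'd': 3
  'e': 2
Scanning left to right for freq == 1:
  Position 0 ('d'): freq=3, skip
  Position 1 ('e'): freq=2, skip
  Position 2 ('d'): freq=3, skip
  Position 3 ('c'): freq=2, skip
  Position 4 ('c'): freq=2, skip
  Position 5 ('d'): freq=3, skip
  Position 6 ('e'): freq=2, skip
  No unique character found => answer = -1

-1


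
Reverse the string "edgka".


Input: edgka
Reading characters right to left:
  Position 4: 'a'
  Position 3: 'k'
  Position 2: 'g'
  Position 1: 'd'
  Position 0: 'e'
Reversed: akgde

akgde


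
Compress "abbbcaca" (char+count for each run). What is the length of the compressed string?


Input: abbbcaca
Runs:
  'a' x 1 => "a1"
  'b' x 3 => "b3"
  'c' x 1 => "c1"
  'a' x 1 => "a1"
  'c' x 1 => "c1"
  'a' x 1 => "a1"
Compressed: "a1b3c1a1c1a1"
Compressed length: 12

12


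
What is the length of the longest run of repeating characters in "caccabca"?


Input: "caccabca"
Scanning for longest run:
  Position 1 ('a'): new char, reset run to 1
  Position 2 ('c'): new char, reset run to 1
  Position 3 ('c'): continues run of 'c', length=2
  Position 4 ('a'): new char, reset run to 1
  Position 5 ('b'): new char, reset run to 1
  Position 6 ('c'): new char, reset run to 1
  Position 7 ('a'): new char, reset run to 1
Longest run: 'c' with length 2

2


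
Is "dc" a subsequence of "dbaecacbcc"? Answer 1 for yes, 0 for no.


Check if "dc" is a subsequence of "dbaecacbcc"
Greedy scan:
  Position 0 ('d'): matches sub[0] = 'd'
  Position 1 ('b'): no match needed
  Position 2 ('a'): no match needed
  Position 3 ('e'): no match needed
  Position 4 ('c'): matches sub[1] = 'c'
  Position 5 ('a'): no match needed
  Position 6 ('c'): no match needed
  Position 7 ('b'): no match needed
  Position 8 ('c'): no match needed
  Position 9 ('c'): no match needed
All 2 characters matched => is a subsequence

1


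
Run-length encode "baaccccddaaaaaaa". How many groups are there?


Input: baaccccddaaaaaaa
Scanning for consecutive runs:
  Group 1: 'b' x 1 (positions 0-0)
  Group 2: 'a' x 2 (positions 1-2)
  Group 3: 'c' x 4 (positions 3-6)
  Group 4: 'd' x 2 (positions 7-8)
  Group 5: 'a' x 7 (positions 9-15)
Total groups: 5

5


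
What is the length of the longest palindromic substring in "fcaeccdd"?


Input: "fcaeccdd"
Checking substrings for palindromes:
  [4:6] "cc" (len 2) => palindrome
  [6:8] "dd" (len 2) => palindrome
Longest palindromic substring: "cc" with length 2

2


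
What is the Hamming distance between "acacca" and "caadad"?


Comparing "acacca" and "caadad" position by position:
  Position 0: 'a' vs 'c' => differ
  Position 1: 'c' vs 'a' => differ
  Position 2: 'a' vs 'a' => same
  Position 3: 'c' vs 'd' => differ
  Position 4: 'c' vs 'a' => differ
  Position 5: 'a' vs 'd' => differ
Total differences (Hamming distance): 5

5


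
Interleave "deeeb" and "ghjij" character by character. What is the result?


Interleaving "deeeb" and "ghjij":
  Position 0: 'd' from first, 'g' from second => "dg"
  Position 1: 'e' from first, 'h' from second => "eh"
  Position 2: 'e' from first, 'j' from second => "ej"
  Position 3: 'e' from first, 'i' from second => "ei"
  Position 4: 'b' from first, 'j' from second => "bj"
Result: dgehejeibj

dgehejeibj


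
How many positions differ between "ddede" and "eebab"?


Comparing "ddede" and "eebab" position by position:
  Position 0: 'd' vs 'e' => DIFFER
  Position 1: 'd' vs 'e' => DIFFER
  Position 2: 'e' vs 'b' => DIFFER
  Position 3: 'd' vs 'a' => DIFFER
  Position 4: 'e' vs 'b' => DIFFER
Positions that differ: 5

5


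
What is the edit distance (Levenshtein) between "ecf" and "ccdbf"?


Computing edit distance: "ecf" -> "ccdbf"
DP table:
           c    c    d    b    f
      0    1    2    3    4    5
  e   1    1    2    3    4    5
  c   2    1    1    2    3    4
  f   3    2    2    2    3    3
Edit distance = dp[3][5] = 3

3


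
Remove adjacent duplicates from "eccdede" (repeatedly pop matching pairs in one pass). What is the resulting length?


Input: eccdede
Stack-based adjacent duplicate removal:
  Read 'e': push. Stack: e
  Read 'c': push. Stack: ec
  Read 'c': matches stack top 'c' => pop. Stack: e
  Read 'd': push. Stack: ed
  Read 'e': push. Stack: ede
  Read 'd': push. Stack: eded
  Read 'e': push. Stack: edede
Final stack: "edede" (length 5)

5


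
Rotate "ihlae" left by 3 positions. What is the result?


Input: "ihlae", rotate left by 3
First 3 characters: "ihl"
Remaining characters: "ae"
Concatenate remaining + first: "ae" + "ihl" = "aeihl"

aeihl


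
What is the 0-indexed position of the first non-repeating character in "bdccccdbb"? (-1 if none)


Input: bdccccdbb
Character frequencies:
  'b': 3
  'c': 4
  'd': 2
Scanning left to right for freq == 1:
  Position 0 ('b'): freq=3, skip
  Position 1 ('d'): freq=2, skip
  Position 2 ('c'): freq=4, skip
  Position 3 ('c'): freq=4, skip
  Position 4 ('c'): freq=4, skip
  Position 5 ('c'): freq=4, skip
  Position 6 ('d'): freq=2, skip
  Position 7 ('b'): freq=3, skip
  Position 8 ('b'): freq=3, skip
  No unique character found => answer = -1

-1


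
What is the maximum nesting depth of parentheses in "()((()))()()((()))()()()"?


Input: "()((()))()()((()))()()()"
Tracking depth:
  Position 0 '(': depth becomes 1
  Position 1 ')': depth becomes 0
  Position 2 '(': depth becomes 1
  Position 3 '(': depth becomes 2
  Position 4 '(': depth becomes 3
  Position 5 ')': depth becomes 2
  Position 6 ')': depth becomes 1
  Position 7 ')': depth becomes 0
  Position 8 '(': depth becomes 1
  Position 9 ')': depth becomes 0
  Position 10 '(': depth becomes 1
  Position 11 ')': depth becomes 0
  Position 12 '(': depth becomes 1
  Position 13 '(': depth becomes 2
  Position 14 '(': depth becomes 3
  Position 15 ')': depth becomes 2
  Position 16 ')': depth becomes 1
  Position 17 ')': depth becomes 0
  Position 18 '(': depth becomes 1
  Position 19 ')': depth becomes 0
  Position 20 '(': depth becomes 1
  Position 21 ')': depth becomes 0
  Position 22 '(': depth becomes 1
  Position 23 ')': depth becomes 0
Maximum depth reached: 3

3


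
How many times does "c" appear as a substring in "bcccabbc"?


Searching for "c" in "bcccabbc"
Scanning each position:
  Position 0: "b" => no
  Position 1: "c" => MATCH
  Position 2: "c" => MATCH
  Position 3: "c" => MATCH
  Position 4: "a" => no
  Position 5: "b" => no
  Position 6: "b" => no
  Position 7: "c" => MATCH
Total occurrences: 4

4


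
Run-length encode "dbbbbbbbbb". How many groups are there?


Input: dbbbbbbbbb
Scanning for consecutive runs:
  Group 1: 'd' x 1 (positions 0-0)
  Group 2: 'b' x 9 (positions 1-9)
Total groups: 2

2


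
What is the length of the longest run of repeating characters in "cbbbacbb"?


Input: "cbbbacbb"
Scanning for longest run:
  Position 1 ('b'): new char, reset run to 1
  Position 2 ('b'): continues run of 'b', length=2
  Position 3 ('b'): continues run of 'b', length=3
  Position 4 ('a'): new char, reset run to 1
  Position 5 ('c'): new char, reset run to 1
  Position 6 ('b'): new char, reset run to 1
  Position 7 ('b'): continues run of 'b', length=2
Longest run: 'b' with length 3

3


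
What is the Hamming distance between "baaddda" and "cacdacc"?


Comparing "baaddda" and "cacdacc" position by position:
  Position 0: 'b' vs 'c' => differ
  Position 1: 'a' vs 'a' => same
  Position 2: 'a' vs 'c' => differ
  Position 3: 'd' vs 'd' => same
  Position 4: 'd' vs 'a' => differ
  Position 5: 'd' vs 'c' => differ
  Position 6: 'a' vs 'c' => differ
Total differences (Hamming distance): 5

5


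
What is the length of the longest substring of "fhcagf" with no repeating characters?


Input: "fhcagf"
Sliding window (track last position of each char):
  Position 0 ('f'): window [0,0] length 1 -- new best
  Position 1 ('h'): window [0,1] length 2 -- new best
  Position 2 ('c'): window [0,2] length 3 -- new best
  Position 3 ('a'): window [0,3] length 4 -- new best
  Position 4 ('g'): window [0,4] length 5 -- new best
  Position 5 ('f'): repeat (last at 0), move window start to 1
  Position 5 ('f'): window [1,5] length 5
Longest substring with no repeats: "fhcag" with length 5

5


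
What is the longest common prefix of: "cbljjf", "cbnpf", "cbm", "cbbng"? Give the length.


Words: cbljjf, cbnpf, cbm, cbbng
  Position 0: all 'c' => match
  Position 1: all 'b' => match
  Position 2: ('l', 'n', 'm', 'b') => mismatch, stop
LCP = "cb" (length 2)

2


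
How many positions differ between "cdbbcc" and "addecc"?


Comparing "cdbbcc" and "addecc" position by position:
  Position 0: 'c' vs 'a' => DIFFER
  Position 1: 'd' vs 'd' => same
  Position 2: 'b' vs 'd' => DIFFER
  Position 3: 'b' vs 'e' => DIFFER
  Position 4: 'c' vs 'c' => same
  Position 5: 'c' vs 'c' => same
Positions that differ: 3

3


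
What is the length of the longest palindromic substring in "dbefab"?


Input: "dbefab"
Checking substrings for palindromes:
  No multi-char palindromic substrings found
Longest palindromic substring: "d" with length 1

1


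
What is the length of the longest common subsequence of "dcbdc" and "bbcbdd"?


LCS of "dcbdc" and "bbcbdd"
DP table:
           b    b    c    b    d    d
      0    0    0    0    0    0    0
  d   0    0    0    0    0    1    1
  c   0    0    0    1    1    1    1
  b   0    1    1    1    2    2    2
  d   0    1    1    1    2    3    3
  c   0    1    1    2    2    3    3
LCS length = dp[5][6] = 3

3


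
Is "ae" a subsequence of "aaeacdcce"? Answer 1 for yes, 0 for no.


Check if "ae" is a subsequence of "aaeacdcce"
Greedy scan:
  Position 0 ('a'): matches sub[0] = 'a'
  Position 1 ('a'): no match needed
  Position 2 ('e'): matches sub[1] = 'e'
  Position 3 ('a'): no match needed
  Position 4 ('c'): no match needed
  Position 5 ('d'): no match needed
  Position 6 ('c'): no match needed
  Position 7 ('c'): no match needed
  Position 8 ('e'): no match needed
All 2 characters matched => is a subsequence

1


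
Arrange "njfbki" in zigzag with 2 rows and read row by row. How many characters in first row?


Zigzag "njfbki" into 2 rows:
Placing characters:
  'n' => row 0
  'j' => row 1
  'f' => row 0
  'b' => row 1
  'k' => row 0
  'i' => row 1
Rows:
  Row 0: "nfk"
  Row 1: "jbi"
First row length: 3

3


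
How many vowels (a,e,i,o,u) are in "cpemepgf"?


Input: cpemepgf
Checking each character:
  'c' at position 0: consonant
  'p' at position 1: consonant
  'e' at position 2: vowel (running total: 1)
  'm' at position 3: consonant
  'e' at position 4: vowel (running total: 2)
  'p' at position 5: consonant
  'g' at position 6: consonant
  'f' at position 7: consonant
Total vowels: 2

2


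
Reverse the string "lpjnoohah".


Input: lpjnoohah
Reading characters right to left:
  Position 8: 'h'
  Position 7: 'a'
  Position 6: 'h'
  Position 5: 'o'
  Position 4: 'o'
  Position 3: 'n'
  Position 2: 'j'
  Position 1: 'p'
  Position 0: 'l'
Reversed: hahoonjpl

hahoonjpl


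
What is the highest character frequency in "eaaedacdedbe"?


Input: eaaedacdedbe
Character counts:
  'a': 3
  'b': 1
  'c': 1
  'd': 3
  'e': 4
Maximum frequency: 4

4


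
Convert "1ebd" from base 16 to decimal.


Input: "1ebd" in base 16
Positional expansion:
  Digit '1' (value 1) x 16^3 = 4096
  Digit 'e' (value 14) x 16^2 = 3584
  Digit 'b' (value 11) x 16^1 = 176
  Digit 'd' (value 13) x 16^0 = 13
Sum = 7869

7869


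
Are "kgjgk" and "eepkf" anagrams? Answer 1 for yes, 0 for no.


Strings: "kgjgk", "eepkf"
Sorted first:  ggjkk
Sorted second: eefkp
Differ at position 0: 'g' vs 'e' => not anagrams

0


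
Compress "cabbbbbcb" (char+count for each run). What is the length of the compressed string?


Input: cabbbbbcb
Runs:
  'c' x 1 => "c1"
  'a' x 1 => "a1"
  'b' x 5 => "b5"
  'c' x 1 => "c1"
  'b' x 1 => "b1"
Compressed: "c1a1b5c1b1"
Compressed length: 10

10


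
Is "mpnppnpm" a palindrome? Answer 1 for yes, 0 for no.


Input: mpnppnpm
Reversed: mpnppnpm
  Compare pos 0 ('m') with pos 7 ('m'): match
  Compare pos 1 ('p') with pos 6 ('p'): match
  Compare pos 2 ('n') with pos 5 ('n'): match
  Compare pos 3 ('p') with pos 4 ('p'): match
Result: palindrome

1


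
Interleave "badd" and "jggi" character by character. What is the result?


Interleaving "badd" and "jggi":
  Position 0: 'b' from first, 'j' from second => "bj"
  Position 1: 'a' from first, 'g' from second => "ag"
  Position 2: 'd' from first, 'g' from second => "dg"
  Position 3: 'd' from first, 'i' from second => "di"
Result: bjagdgdi

bjagdgdi


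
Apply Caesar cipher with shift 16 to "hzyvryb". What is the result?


Caesar cipher: shift "hzyvryb" by 16
  'h' (pos 7) + 16 = pos 23 = 'x'
  'z' (pos 25) + 16 = pos 15 = 'p'
  'y' (pos 24) + 16 = pos 14 = 'o'
  'v' (pos 21) + 16 = pos 11 = 'l'
  'r' (pos 17) + 16 = pos 7 = 'h'
  'y' (pos 24) + 16 = pos 14 = 'o'
  'b' (pos 1) + 16 = pos 17 = 'r'
Result: xpolhor

xpolhor


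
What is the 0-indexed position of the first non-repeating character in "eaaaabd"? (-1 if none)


Input: eaaaabd
Character frequencies:
  'a': 4
  'b': 1
  'd': 1
  'e': 1
Scanning left to right for freq == 1:
  Position 0 ('e'): unique! => answer = 0

0


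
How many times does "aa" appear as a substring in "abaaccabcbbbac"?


Searching for "aa" in "abaaccabcbbbac"
Scanning each position:
  Position 0: "ab" => no
  Position 1: "ba" => no
  Position 2: "aa" => MATCH
  Position 3: "ac" => no
  Position 4: "cc" => no
  Position 5: "ca" => no
  Position 6: "ab" => no
  Position 7: "bc" => no
  Position 8: "cb" => no
  Position 9: "bb" => no
  Position 10: "bb" => no
  Position 11: "ba" => no
  Position 12: "ac" => no
Total occurrences: 1

1


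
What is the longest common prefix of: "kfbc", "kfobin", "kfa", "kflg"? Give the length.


Words: kfbc, kfobin, kfa, kflg
  Position 0: all 'k' => match
  Position 1: all 'f' => match
  Position 2: ('b', 'o', 'a', 'l') => mismatch, stop
LCP = "kf" (length 2)

2


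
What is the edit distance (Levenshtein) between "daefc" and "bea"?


Computing edit distance: "daefc" -> "bea"
DP table:
           b    e    a
      0    1    2    3
  d   1    1    2    3
  a   2    2    2    2
  e   3    3    2    3
  f   4    4    3    3
  c   5    5    4    4
Edit distance = dp[5][3] = 4

4


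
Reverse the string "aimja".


Input: aimja
Reading characters right to left:
  Position 4: 'a'
  Position 3: 'j'
  Position 2: 'm'
  Position 1: 'i'
  Position 0: 'a'
Reversed: ajmia

ajmia


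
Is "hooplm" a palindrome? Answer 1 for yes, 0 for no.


Input: hooplm
Reversed: mlpooh
  Compare pos 0 ('h') with pos 5 ('m'): MISMATCH
  Compare pos 1 ('o') with pos 4 ('l'): MISMATCH
  Compare pos 2 ('o') with pos 3 ('p'): MISMATCH
Result: not a palindrome

0


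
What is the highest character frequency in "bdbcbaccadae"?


Input: bdbcbaccadae
Character counts:
  'a': 3
  'b': 3
  'c': 3
  'd': 2
  'e': 1
Maximum frequency: 3

3


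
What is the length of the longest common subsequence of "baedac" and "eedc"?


LCS of "baedac" and "eedc"
DP table:
           e    e    d    c
      0    0    0    0    0
  b   0    0    0    0    0
  a   0    0    0    0    0
  e   0    1    1    1    1
  d   0    1    1    2    2
  a   0    1    1    2    2
  c   0    1    1    2    3
LCS length = dp[6][4] = 3

3


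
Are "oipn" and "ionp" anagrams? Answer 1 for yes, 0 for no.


Strings: "oipn", "ionp"
Sorted first:  inop
Sorted second: inop
Sorted forms match => anagrams

1


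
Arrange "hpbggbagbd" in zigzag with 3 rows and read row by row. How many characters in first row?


Zigzag "hpbggbagbd" into 3 rows:
Placing characters:
  'h' => row 0
  'p' => row 1
  'b' => row 2
  'g' => row 1
  'g' => row 0
  'b' => row 1
  'a' => row 2
  'g' => row 1
  'b' => row 0
  'd' => row 1
Rows:
  Row 0: "hgb"
  Row 1: "pgbgd"
  Row 2: "ba"
First row length: 3

3


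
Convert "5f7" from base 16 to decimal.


Input: "5f7" in base 16
Positional expansion:
  Digit '5' (value 5) x 16^2 = 1280
  Digit 'f' (value 15) x 16^1 = 240
  Digit '7' (value 7) x 16^0 = 7
Sum = 1527

1527


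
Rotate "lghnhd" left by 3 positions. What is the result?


Input: "lghnhd", rotate left by 3
First 3 characters: "lgh"
Remaining characters: "nhd"
Concatenate remaining + first: "nhd" + "lgh" = "nhdlgh"

nhdlgh


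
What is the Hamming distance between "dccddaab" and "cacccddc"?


Comparing "dccddaab" and "cacccddc" position by position:
  Position 0: 'd' vs 'c' => differ
  Position 1: 'c' vs 'a' => differ
  Position 2: 'c' vs 'c' => same
  Position 3: 'd' vs 'c' => differ
  Position 4: 'd' vs 'c' => differ
  Position 5: 'a' vs 'd' => differ
  Position 6: 'a' vs 'd' => differ
  Position 7: 'b' vs 'c' => differ
Total differences (Hamming distance): 7

7


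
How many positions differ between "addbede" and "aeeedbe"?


Comparing "addbede" and "aeeedbe" position by position:
  Position 0: 'a' vs 'a' => same
  Position 1: 'd' vs 'e' => DIFFER
  Position 2: 'd' vs 'e' => DIFFER
  Position 3: 'b' vs 'e' => DIFFER
  Position 4: 'e' vs 'd' => DIFFER
  Position 5: 'd' vs 'b' => DIFFER
  Position 6: 'e' vs 'e' => same
Positions that differ: 5

5


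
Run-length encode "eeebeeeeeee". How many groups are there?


Input: eeebeeeeeee
Scanning for consecutive runs:
  Group 1: 'e' x 3 (positions 0-2)
  Group 2: 'b' x 1 (positions 3-3)
  Group 3: 'e' x 7 (positions 4-10)
Total groups: 3

3


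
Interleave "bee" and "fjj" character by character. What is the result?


Interleaving "bee" and "fjj":
  Position 0: 'b' from first, 'f' from second => "bf"
  Position 1: 'e' from first, 'j' from second => "ej"
  Position 2: 'e' from first, 'j' from second => "ej"
Result: bfejej

bfejej


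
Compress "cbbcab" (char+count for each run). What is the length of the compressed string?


Input: cbbcab
Runs:
  'c' x 1 => "c1"
  'b' x 2 => "b2"
  'c' x 1 => "c1"
  'a' x 1 => "a1"
  'b' x 1 => "b1"
Compressed: "c1b2c1a1b1"
Compressed length: 10

10


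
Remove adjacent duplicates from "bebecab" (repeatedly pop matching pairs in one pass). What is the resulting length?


Input: bebecab
Stack-based adjacent duplicate removal:
  Read 'b': push. Stack: b
  Read 'e': push. Stack: be
  Read 'b': push. Stack: beb
  Read 'e': push. Stack: bebe
  Read 'c': push. Stack: bebec
  Read 'a': push. Stack: bebeca
  Read 'b': push. Stack: bebecab
Final stack: "bebecab" (length 7)

7


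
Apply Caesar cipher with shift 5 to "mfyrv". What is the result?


Caesar cipher: shift "mfyrv" by 5
  'm' (pos 12) + 5 = pos 17 = 'r'
  'f' (pos 5) + 5 = pos 10 = 'k'
  'y' (pos 24) + 5 = pos 3 = 'd'
  'r' (pos 17) + 5 = pos 22 = 'w'
  'v' (pos 21) + 5 = pos 0 = 'a'
Result: rkdwa

rkdwa


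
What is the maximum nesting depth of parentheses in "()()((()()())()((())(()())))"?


Input: "()()((()()())()((())(()())))"
Tracking depth:
  Position 0 '(': depth becomes 1
  Position 1 ')': depth becomes 0
  Position 2 '(': depth becomes 1
  Position 3 ')': depth becomes 0
  Position 4 '(': depth becomes 1
  Position 5 '(': depth becomes 2
  Position 6 '(': depth becomes 3
  Position 7 ')': depth becomes 2
  Position 8 '(': depth becomes 3
  Position 9 ')': depth becomes 2
  Position 10 '(': depth becomes 3
  Position 11 ')': depth becomes 2
  Position 12 ')': depth becomes 1
  Position 13 '(': depth becomes 2
  Position 14 ')': depth becomes 1
  Position 15 '(': depth becomes 2
  Position 16 '(': depth becomes 3
  Position 17 '(': depth becomes 4
  Position 18 ')': depth becomes 3
  Position 19 ')': depth becomes 2
  Position 20 '(': depth becomes 3
  Position 21 '(': depth becomes 4
  Position 22 ')': depth becomes 3
  Position 23 '(': depth becomes 4
  Position 24 ')': depth becomes 3
  Position 25 ')': depth becomes 2
  Position 26 ')': depth becomes 1
  Position 27 ')': depth becomes 0
Maximum depth reached: 4

4


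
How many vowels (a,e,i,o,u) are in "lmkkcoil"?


Input: lmkkcoil
Checking each character:
  'l' at position 0: consonant
  'm' at position 1: consonant
  'k' at position 2: consonant
  'k' at position 3: consonant
  'c' at position 4: consonant
  'o' at position 5: vowel (running total: 1)
  'i' at position 6: vowel (running total: 2)
  'l' at position 7: consonant
Total vowels: 2

2


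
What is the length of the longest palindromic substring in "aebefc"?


Input: "aebefc"
Checking substrings for palindromes:
  [1:4] "ebe" (len 3) => palindrome
Longest palindromic substring: "ebe" with length 3

3


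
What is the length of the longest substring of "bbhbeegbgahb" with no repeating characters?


Input: "bbhbeegbgahb"
Sliding window (track last position of each char):
  Position 0 ('b'): window [0,0] length 1 -- new best
  Position 1 ('b'): repeat (last at 0), move window start to 1
  Position 1 ('b'): window [1,1] length 1
  Position 2 ('h'): window [1,2] length 2 -- new best
  Position 3 ('b'): repeat (last at 1), move window start to 2
  Position 3 ('b'): window [2,3] length 2
  Position 4 ('e'): window [2,4] length 3 -- new best
  Position 5 ('e'): repeat (last at 4), move window start to 5
  Position 5 ('e'): window [5,5] length 1
  Position 6 ('g'): window [5,6] length 2
  Position 7 ('b'): window [5,7] length 3
  Position 8 ('g'): repeat (last at 6), move window start to 7
  Position 8 ('g'): window [7,8] length 2
  Position 9 ('a'): window [7,9] length 3
  Position 10 ('h'): window [7,10] length 4 -- new best
  Position 11 ('b'): repeat (last at 7), move window start to 8
  Position 11 ('b'): window [8,11] length 4
Longest substring with no repeats: "bgah" with length 4

4


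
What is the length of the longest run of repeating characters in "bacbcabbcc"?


Input: "bacbcabbcc"
Scanning for longest run:
  Position 1 ('a'): new char, reset run to 1
  Position 2 ('c'): new char, reset run to 1
  Position 3 ('b'): new char, reset run to 1
  Position 4 ('c'): new char, reset run to 1
  Position 5 ('a'): new char, reset run to 1
  Position 6 ('b'): new char, reset run to 1
  Position 7 ('b'): continues run of 'b', length=2
  Position 8 ('c'): new char, reset run to 1
  Position 9 ('c'): continues run of 'c', length=2
Longest run: 'b' with length 2

2


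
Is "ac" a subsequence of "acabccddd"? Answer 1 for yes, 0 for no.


Check if "ac" is a subsequence of "acabccddd"
Greedy scan:
  Position 0 ('a'): matches sub[0] = 'a'
  Position 1 ('c'): matches sub[1] = 'c'
  Position 2 ('a'): no match needed
  Position 3 ('b'): no match needed
  Position 4 ('c'): no match needed
  Position 5 ('c'): no match needed
  Position 6 ('d'): no match needed
  Position 7 ('d'): no match needed
  Position 8 ('d'): no match needed
All 2 characters matched => is a subsequence

1


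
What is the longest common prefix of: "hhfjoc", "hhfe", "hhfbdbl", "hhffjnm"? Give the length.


Words: hhfjoc, hhfe, hhfbdbl, hhffjnm
  Position 0: all 'h' => match
  Position 1: all 'h' => match
  Position 2: all 'f' => match
  Position 3: ('j', 'e', 'b', 'f') => mismatch, stop
LCP = "hhf" (length 3)

3


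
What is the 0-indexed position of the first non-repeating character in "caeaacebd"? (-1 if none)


Input: caeaacebd
Character frequencies:
  'a': 3
  'b': 1
  'c': 2
  'd': 1
  'e': 2
Scanning left to right for freq == 1:
  Position 0 ('c'): freq=2, skip
  Position 1 ('a'): freq=3, skip
  Position 2 ('e'): freq=2, skip
  Position 3 ('a'): freq=3, skip
  Position 4 ('a'): freq=3, skip
  Position 5 ('c'): freq=2, skip
  Position 6 ('e'): freq=2, skip
  Position 7 ('b'): unique! => answer = 7

7


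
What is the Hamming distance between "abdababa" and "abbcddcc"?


Comparing "abdababa" and "abbcddcc" position by position:
  Position 0: 'a' vs 'a' => same
  Position 1: 'b' vs 'b' => same
  Position 2: 'd' vs 'b' => differ
  Position 3: 'a' vs 'c' => differ
  Position 4: 'b' vs 'd' => differ
  Position 5: 'a' vs 'd' => differ
  Position 6: 'b' vs 'c' => differ
  Position 7: 'a' vs 'c' => differ
Total differences (Hamming distance): 6

6


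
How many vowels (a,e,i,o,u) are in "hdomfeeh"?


Input: hdomfeeh
Checking each character:
  'h' at position 0: consonant
  'd' at position 1: consonant
  'o' at position 2: vowel (running total: 1)
  'm' at position 3: consonant
  'f' at position 4: consonant
  'e' at position 5: vowel (running total: 2)
  'e' at position 6: vowel (running total: 3)
  'h' at position 7: consonant
Total vowels: 3

3


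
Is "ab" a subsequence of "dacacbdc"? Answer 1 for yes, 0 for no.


Check if "ab" is a subsequence of "dacacbdc"
Greedy scan:
  Position 0 ('d'): no match needed
  Position 1 ('a'): matches sub[0] = 'a'
  Position 2 ('c'): no match needed
  Position 3 ('a'): no match needed
  Position 4 ('c'): no match needed
  Position 5 ('b'): matches sub[1] = 'b'
  Position 6 ('d'): no match needed
  Position 7 ('c'): no match needed
All 2 characters matched => is a subsequence

1


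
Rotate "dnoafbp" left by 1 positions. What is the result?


Input: "dnoafbp", rotate left by 1
First 1 characters: "d"
Remaining characters: "noafbp"
Concatenate remaining + first: "noafbp" + "d" = "noafbpd"

noafbpd


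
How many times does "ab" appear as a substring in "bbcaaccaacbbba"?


Searching for "ab" in "bbcaaccaacbbba"
Scanning each position:
  Position 0: "bb" => no
  Position 1: "bc" => no
  Position 2: "ca" => no
  Position 3: "aa" => no
  Position 4: "ac" => no
  Position 5: "cc" => no
  Position 6: "ca" => no
  Position 7: "aa" => no
  Position 8: "ac" => no
  Position 9: "cb" => no
  Position 10: "bb" => no
  Position 11: "bb" => no
  Position 12: "ba" => no
Total occurrences: 0

0


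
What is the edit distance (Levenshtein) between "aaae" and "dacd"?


Computing edit distance: "aaae" -> "dacd"
DP table:
           d    a    c    d
      0    1    2    3    4
  a   1    1    1    2    3
  a   2    2    1    2    3
  a   3    3    2    2    3
  e   4    4    3    3    3
Edit distance = dp[4][4] = 3

3


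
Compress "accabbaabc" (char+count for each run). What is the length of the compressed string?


Input: accabbaabc
Runs:
  'a' x 1 => "a1"
  'c' x 2 => "c2"
  'a' x 1 => "a1"
  'b' x 2 => "b2"
  'a' x 2 => "a2"
  'b' x 1 => "b1"
  'c' x 1 => "c1"
Compressed: "a1c2a1b2a2b1c1"
Compressed length: 14

14


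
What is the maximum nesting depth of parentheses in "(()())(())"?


Input: "(()())(())"
Tracking depth:
  Position 0 '(': depth becomes 1
  Position 1 '(': depth becomes 2
  Position 2 ')': depth becomes 1
  Position 3 '(': depth becomes 2
  Position 4 ')': depth becomes 1
  Position 5 ')': depth becomes 0
  Position 6 '(': depth becomes 1
  Position 7 '(': depth becomes 2
  Position 8 ')': depth becomes 1
  Position 9 ')': depth becomes 0
Maximum depth reached: 2

2


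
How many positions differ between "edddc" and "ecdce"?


Comparing "edddc" and "ecdce" position by position:
  Position 0: 'e' vs 'e' => same
  Position 1: 'd' vs 'c' => DIFFER
  Position 2: 'd' vs 'd' => same
  Position 3: 'd' vs 'c' => DIFFER
  Position 4: 'c' vs 'e' => DIFFER
Positions that differ: 3

3


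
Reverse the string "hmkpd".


Input: hmkpd
Reading characters right to left:
  Position 4: 'd'
  Position 3: 'p'
  Position 2: 'k'
  Position 1: 'm'
  Position 0: 'h'
Reversed: dpkmh

dpkmh


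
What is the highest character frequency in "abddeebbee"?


Input: abddeebbee
Character counts:
  'a': 1
  'b': 3
  'd': 2
  'e': 4
Maximum frequency: 4

4


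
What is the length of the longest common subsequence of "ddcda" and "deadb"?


LCS of "ddcda" and "deadb"
DP table:
           d    e    a    d    b
      0    0    0    0    0    0
  d   0    1    1    1    1    1
  d   0    1    1    1    2    2
  c   0    1    1    1    2    2
  d   0    1    1    1    2    2
  a   0    1    1    2    2    2
LCS length = dp[5][5] = 2

2


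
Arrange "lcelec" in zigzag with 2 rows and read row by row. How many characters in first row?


Zigzag "lcelec" into 2 rows:
Placing characters:
  'l' => row 0
  'c' => row 1
  'e' => row 0
  'l' => row 1
  'e' => row 0
  'c' => row 1
Rows:
  Row 0: "lee"
  Row 1: "clc"
First row length: 3

3


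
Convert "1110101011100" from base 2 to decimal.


Input: "1110101011100" in base 2
Positional expansion:
  Digit '1' (value 1) x 2^12 = 4096
  Digit '1' (value 1) x 2^11 = 2048
  Digit '1' (value 1) x 2^10 = 1024
  Digit '0' (value 0) x 2^9 = 0
  Digit '1' (value 1) x 2^8 = 256
  Digit '0' (value 0) x 2^7 = 0
  Digit '1' (value 1) x 2^6 = 64
  Digit '0' (value 0) x 2^5 = 0
  Digit '1' (value 1) x 2^4 = 16
  Digit '1' (value 1) x 2^3 = 8
  Digit '1' (value 1) x 2^2 = 4
  Digit '0' (value 0) x 2^1 = 0
  Digit '0' (value 0) x 2^0 = 0
Sum = 7516

7516


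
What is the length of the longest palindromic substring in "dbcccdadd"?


Input: "dbcccdadd"
Checking substrings for palindromes:
  [2:5] "ccc" (len 3) => palindrome
  [5:8] "dad" (len 3) => palindrome
  [2:4] "cc" (len 2) => palindrome
  [3:5] "cc" (len 2) => palindrome
  [7:9] "dd" (len 2) => palindrome
Longest palindromic substring: "ccc" with length 3

3


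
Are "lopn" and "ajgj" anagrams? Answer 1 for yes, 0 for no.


Strings: "lopn", "ajgj"
Sorted first:  lnop
Sorted second: agjj
Differ at position 0: 'l' vs 'a' => not anagrams

0


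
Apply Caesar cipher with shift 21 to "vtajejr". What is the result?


Caesar cipher: shift "vtajejr" by 21
  'v' (pos 21) + 21 = pos 16 = 'q'
  't' (pos 19) + 21 = pos 14 = 'o'
  'a' (pos 0) + 21 = pos 21 = 'v'
  'j' (pos 9) + 21 = pos 4 = 'e'
  'e' (pos 4) + 21 = pos 25 = 'z'
  'j' (pos 9) + 21 = pos 4 = 'e'
  'r' (pos 17) + 21 = pos 12 = 'm'
Result: qovezem

qovezem


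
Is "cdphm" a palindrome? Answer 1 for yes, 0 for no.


Input: cdphm
Reversed: mhpdc
  Compare pos 0 ('c') with pos 4 ('m'): MISMATCH
  Compare pos 1 ('d') with pos 3 ('h'): MISMATCH
Result: not a palindrome

0


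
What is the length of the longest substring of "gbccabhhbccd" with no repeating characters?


Input: "gbccabhhbccd"
Sliding window (track last position of each char):
  Position 0 ('g'): window [0,0] length 1 -- new best
  Position 1 ('b'): window [0,1] length 2 -- new best
  Position 2 ('c'): window [0,2] length 3 -- new best
  Position 3 ('c'): repeat (last at 2), move window start to 3
  Position 3 ('c'): window [3,3] length 1
  Position 4 ('a'): window [3,4] length 2
  Position 5 ('b'): window [3,5] length 3
  Position 6 ('h'): window [3,6] length 4 -- new best
  Position 7 ('h'): repeat (last at 6), move window start to 7
  Position 7 ('h'): window [7,7] length 1
  Position 8 ('b'): window [7,8] length 2
  Position 9 ('c'): window [7,9] length 3
  Position 10 ('c'): repeat (last at 9), move window start to 10
  Position 10 ('c'): window [10,10] length 1
  Position 11 ('d'): window [10,11] length 2
Longest substring with no repeats: "cabh" with length 4

4


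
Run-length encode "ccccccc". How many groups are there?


Input: ccccccc
Scanning for consecutive runs:
  Group 1: 'c' x 7 (positions 0-6)
Total groups: 1

1


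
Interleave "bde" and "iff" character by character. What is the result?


Interleaving "bde" and "iff":
  Position 0: 'b' from first, 'i' from second => "bi"
  Position 1: 'd' from first, 'f' from second => "df"
  Position 2: 'e' from first, 'f' from second => "ef"
Result: bidfef

bidfef


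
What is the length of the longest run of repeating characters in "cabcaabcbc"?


Input: "cabcaabcbc"
Scanning for longest run:
  Position 1 ('a'): new char, reset run to 1
  Position 2 ('b'): new char, reset run to 1
  Position 3 ('c'): new char, reset run to 1
  Position 4 ('a'): new char, reset run to 1
  Position 5 ('a'): continues run of 'a', length=2
  Position 6 ('b'): new char, reset run to 1
  Position 7 ('c'): new char, reset run to 1
  Position 8 ('b'): new char, reset run to 1
  Position 9 ('c'): new char, reset run to 1
Longest run: 'a' with length 2

2


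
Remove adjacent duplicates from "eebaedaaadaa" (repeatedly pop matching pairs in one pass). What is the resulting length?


Input: eebaedaaadaa
Stack-based adjacent duplicate removal:
  Read 'e': push. Stack: e
  Read 'e': matches stack top 'e' => pop. Stack: (empty)
  Read 'b': push. Stack: b
  Read 'a': push. Stack: ba
  Read 'e': push. Stack: bae
  Read 'd': push. Stack: baed
  Read 'a': push. Stack: baeda
  Read 'a': matches stack top 'a' => pop. Stack: baed
  Read 'a': push. Stack: baeda
  Read 'd': push. Stack: baedad
  Read 'a': push. Stack: baedada
  Read 'a': matches stack top 'a' => pop. Stack: baedad
Final stack: "baedad" (length 6)

6


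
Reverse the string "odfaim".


Input: odfaim
Reading characters right to left:
  Position 5: 'm'
  Position 4: 'i'
  Position 3: 'a'
  Position 2: 'f'
  Position 1: 'd'
  Position 0: 'o'
Reversed: miafdo

miafdo


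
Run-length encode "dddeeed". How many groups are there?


Input: dddeeed
Scanning for consecutive runs:
  Group 1: 'd' x 3 (positions 0-2)
  Group 2: 'e' x 3 (positions 3-5)
  Group 3: 'd' x 1 (positions 6-6)
Total groups: 3

3


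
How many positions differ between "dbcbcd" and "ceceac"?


Comparing "dbcbcd" and "ceceac" position by position:
  Position 0: 'd' vs 'c' => DIFFER
  Position 1: 'b' vs 'e' => DIFFER
  Position 2: 'c' vs 'c' => same
  Position 3: 'b' vs 'e' => DIFFER
  Position 4: 'c' vs 'a' => DIFFER
  Position 5: 'd' vs 'c' => DIFFER
Positions that differ: 5

5


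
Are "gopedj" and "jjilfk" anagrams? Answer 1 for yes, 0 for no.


Strings: "gopedj", "jjilfk"
Sorted first:  degjop
Sorted second: fijjkl
Differ at position 0: 'd' vs 'f' => not anagrams

0


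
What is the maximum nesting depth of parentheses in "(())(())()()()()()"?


Input: "(())(())()()()()()"
Tracking depth:
  Position 0 '(': depth becomes 1
  Position 1 '(': depth becomes 2
  Position 2 ')': depth becomes 1
  Position 3 ')': depth becomes 0
  Position 4 '(': depth becomes 1
  Position 5 '(': depth becomes 2
  Position 6 ')': depth becomes 1
  Position 7 ')': depth becomes 0
  Position 8 '(': depth becomes 1
  Position 9 ')': depth becomes 0
  Position 10 '(': depth becomes 1
  Position 11 ')': depth becomes 0
  Position 12 '(': depth becomes 1
  Position 13 ')': depth becomes 0
  Position 14 '(': depth becomes 1
  Position 15 ')': depth becomes 0
  Position 16 '(': depth becomes 1
  Position 17 ')': depth becomes 0
Maximum depth reached: 2

2


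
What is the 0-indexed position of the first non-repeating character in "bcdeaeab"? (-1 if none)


Input: bcdeaeab
Character frequencies:
  'a': 2
  'b': 2
  'c': 1
  'd': 1
  'e': 2
Scanning left to right for freq == 1:
  Position 0 ('b'): freq=2, skip
  Position 1 ('c'): unique! => answer = 1

1


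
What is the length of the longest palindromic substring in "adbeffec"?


Input: "adbeffec"
Checking substrings for palindromes:
  [3:7] "effe" (len 4) => palindrome
  [4:6] "ff" (len 2) => palindrome
Longest palindromic substring: "effe" with length 4

4


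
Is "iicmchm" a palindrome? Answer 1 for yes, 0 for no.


Input: iicmchm
Reversed: mhcmcii
  Compare pos 0 ('i') with pos 6 ('m'): MISMATCH
  Compare pos 1 ('i') with pos 5 ('h'): MISMATCH
  Compare pos 2 ('c') with pos 4 ('c'): match
Result: not a palindrome

0


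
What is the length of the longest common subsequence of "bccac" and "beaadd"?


LCS of "bccac" and "beaadd"
DP table:
           b    e    a    a    d    d
      0    0    0    0    0    0    0
  b   0    1    1    1    1    1    1
  c   0    1    1    1    1    1    1
  c   0    1    1    1    1    1    1
  a   0    1    1    2    2    2    2
  c   0    1    1    2    2    2    2
LCS length = dp[5][6] = 2

2


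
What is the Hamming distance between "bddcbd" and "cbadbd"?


Comparing "bddcbd" and "cbadbd" position by position:
  Position 0: 'b' vs 'c' => differ
  Position 1: 'd' vs 'b' => differ
  Position 2: 'd' vs 'a' => differ
  Position 3: 'c' vs 'd' => differ
  Position 4: 'b' vs 'b' => same
  Position 5: 'd' vs 'd' => same
Total differences (Hamming distance): 4

4


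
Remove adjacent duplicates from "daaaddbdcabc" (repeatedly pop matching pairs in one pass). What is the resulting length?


Input: daaaddbdcabc
Stack-based adjacent duplicate removal:
  Read 'd': push. Stack: d
  Read 'a': push. Stack: da
  Read 'a': matches stack top 'a' => pop. Stack: d
  Read 'a': push. Stack: da
  Read 'd': push. Stack: dad
  Read 'd': matches stack top 'd' => pop. Stack: da
  Read 'b': push. Stack: dab
  Read 'd': push. Stack: dabd
  Read 'c': push. Stack: dabdc
  Read 'a': push. Stack: dabdca
  Read 'b': push. Stack: dabdcab
  Read 'c': push. Stack: dabdcabc
Final stack: "dabdcabc" (length 8)

8


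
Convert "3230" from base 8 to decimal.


Input: "3230" in base 8
Positional expansion:
  Digit '3' (value 3) x 8^3 = 1536
  Digit '2' (value 2) x 8^2 = 128
  Digit '3' (value 3) x 8^1 = 24
  Digit '0' (value 0) x 8^0 = 0
Sum = 1688

1688


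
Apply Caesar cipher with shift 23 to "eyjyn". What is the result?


Caesar cipher: shift "eyjyn" by 23
  'e' (pos 4) + 23 = pos 1 = 'b'
  'y' (pos 24) + 23 = pos 21 = 'v'
  'j' (pos 9) + 23 = pos 6 = 'g'
  'y' (pos 24) + 23 = pos 21 = 'v'
  'n' (pos 13) + 23 = pos 10 = 'k'
Result: bvgvk

bvgvk


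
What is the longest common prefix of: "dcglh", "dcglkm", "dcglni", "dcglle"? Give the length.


Words: dcglh, dcglkm, dcglni, dcglle
  Position 0: all 'd' => match
  Position 1: all 'c' => match
  Position 2: all 'g' => match
  Position 3: all 'l' => match
  Position 4: ('h', 'k', 'n', 'l') => mismatch, stop
LCP = "dcgl" (length 4)

4


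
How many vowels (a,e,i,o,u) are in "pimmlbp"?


Input: pimmlbp
Checking each character:
  'p' at position 0: consonant
  'i' at position 1: vowel (running total: 1)
  'm' at position 2: consonant
  'm' at position 3: consonant
  'l' at position 4: consonant
  'b' at position 5: consonant
  'p' at position 6: consonant
Total vowels: 1

1


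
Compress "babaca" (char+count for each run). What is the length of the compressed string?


Input: babaca
Runs:
  'b' x 1 => "b1"
  'a' x 1 => "a1"
  'b' x 1 => "b1"
  'a' x 1 => "a1"
  'c' x 1 => "c1"
  'a' x 1 => "a1"
Compressed: "b1a1b1a1c1a1"
Compressed length: 12

12


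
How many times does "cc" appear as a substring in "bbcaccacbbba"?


Searching for "cc" in "bbcaccacbbba"
Scanning each position:
  Position 0: "bb" => no
  Position 1: "bc" => no
  Position 2: "ca" => no
  Position 3: "ac" => no
  Position 4: "cc" => MATCH
  Position 5: "ca" => no
  Position 6: "ac" => no
  Position 7: "cb" => no
  Position 8: "bb" => no
  Position 9: "bb" => no
  Position 10: "ba" => no
Total occurrences: 1

1


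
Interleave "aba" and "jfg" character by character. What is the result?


Interleaving "aba" and "jfg":
  Position 0: 'a' from first, 'j' from second => "aj"
  Position 1: 'b' from first, 'f' from second => "bf"
  Position 2: 'a' from first, 'g' from second => "ag"
Result: ajbfag

ajbfag


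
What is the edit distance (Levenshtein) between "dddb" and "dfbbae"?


Computing edit distance: "dddb" -> "dfbbae"
DP table:
           d    f    b    b    a    e
      0    1    2    3    4    5    6
  d   1    0    1    2    3    4    5
  d   2    1    1    2    3    4    5
  d   3    2    2    2    3    4    5
  b   4    3    3    2    2    3    4
Edit distance = dp[4][6] = 4

4


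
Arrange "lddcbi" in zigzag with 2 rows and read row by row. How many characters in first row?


Zigzag "lddcbi" into 2 rows:
Placing characters:
  'l' => row 0
  'd' => row 1
  'd' => row 0
  'c' => row 1
  'b' => row 0
  'i' => row 1
Rows:
  Row 0: "ldb"
  Row 1: "dci"
First row length: 3

3


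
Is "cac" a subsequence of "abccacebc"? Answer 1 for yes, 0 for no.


Check if "cac" is a subsequence of "abccacebc"
Greedy scan:
  Position 0 ('a'): no match needed
  Position 1 ('b'): no match needed
  Position 2 ('c'): matches sub[0] = 'c'
  Position 3 ('c'): no match needed
  Position 4 ('a'): matches sub[1] = 'a'
  Position 5 ('c'): matches sub[2] = 'c'
  Position 6 ('e'): no match needed
  Position 7 ('b'): no match needed
  Position 8 ('c'): no match needed
All 3 characters matched => is a subsequence

1
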